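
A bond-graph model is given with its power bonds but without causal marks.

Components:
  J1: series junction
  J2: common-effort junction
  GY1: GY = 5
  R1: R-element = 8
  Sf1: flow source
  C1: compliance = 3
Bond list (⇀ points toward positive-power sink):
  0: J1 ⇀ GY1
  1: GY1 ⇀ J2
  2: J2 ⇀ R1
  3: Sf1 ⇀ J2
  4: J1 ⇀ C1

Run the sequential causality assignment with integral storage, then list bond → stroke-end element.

#0 stroke at GY1
#1 stroke at GY1
#2 stroke at J2
#3 stroke at Sf1
#4 stroke at J1

bond 3 stroke→Sf1  (Sf1 fixes flow; stroke at Sf1)
bond 4 stroke→J1  (prefer integral on C1)
bond 0 stroke→GY1  (only one flow-in slot at J1)
bond 1 stroke→GY1  (through GY1, causality inverts; strokes same side of GY1)
bond 2 stroke→J2  (only one effort-in slot at J2)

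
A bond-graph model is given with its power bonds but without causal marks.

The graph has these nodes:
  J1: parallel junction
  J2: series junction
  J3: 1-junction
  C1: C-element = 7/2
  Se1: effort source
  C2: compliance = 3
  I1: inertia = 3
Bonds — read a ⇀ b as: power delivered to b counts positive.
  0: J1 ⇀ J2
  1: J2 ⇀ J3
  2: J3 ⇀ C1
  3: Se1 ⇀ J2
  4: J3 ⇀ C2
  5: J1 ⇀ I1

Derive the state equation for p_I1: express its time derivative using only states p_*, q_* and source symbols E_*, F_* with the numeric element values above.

dp_I1/dt = -E_Se1 + 2*q_C1/7 + q_C2/3

bond 3 |J2  (source Se1 imposes e)
bond 2 |J3  (prefer integral on C1)
bond 4 |J3  (prefer integral on C2)
bond 1 |J2  (only one flow-in slot at J3)
bond 0 |J1  (closing 1-jn rule on J2)
bond 5 |I1  (J1: bond 0 brought effort, rest push out)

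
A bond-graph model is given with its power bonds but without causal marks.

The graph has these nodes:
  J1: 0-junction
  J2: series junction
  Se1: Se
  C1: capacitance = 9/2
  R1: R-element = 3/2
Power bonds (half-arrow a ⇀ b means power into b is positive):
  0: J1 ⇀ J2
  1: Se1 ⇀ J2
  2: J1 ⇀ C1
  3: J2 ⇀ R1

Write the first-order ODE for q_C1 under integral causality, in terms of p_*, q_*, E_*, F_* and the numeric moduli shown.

dq_C1/dt = -2*E_Se1/3 - 4*q_C1/27

bond 1 stroke at J2  (Se1 fixes effort; stroke away)
bond 2 stroke at J1  (C1: C, integral causality)
bond 0 stroke at J2  (J1: bond 2 brought effort, rest push out)
bond 3 stroke at R1  (closing 1-jn rule on J2)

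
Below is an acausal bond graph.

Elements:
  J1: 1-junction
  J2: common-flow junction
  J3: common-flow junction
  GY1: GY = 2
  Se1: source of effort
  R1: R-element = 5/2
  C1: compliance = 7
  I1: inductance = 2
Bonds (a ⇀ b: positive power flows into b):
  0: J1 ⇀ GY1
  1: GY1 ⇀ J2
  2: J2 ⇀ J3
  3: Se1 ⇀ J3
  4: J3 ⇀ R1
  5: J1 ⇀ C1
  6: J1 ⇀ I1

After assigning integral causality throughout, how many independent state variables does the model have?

2  (C1, I1 all integral)

bond 3 |J3  (Se1 (Se) sets effort on bond)
bond 5 |J1  (C1: C, integral causality)
bond 6 |I1  (prefer integral on I1)
bond 0 |J1  (1-jn J1 has f-setter on 6)
bond 1 |J2  (GY1: gyrator matches bond 0)
bond 2 |J3  (closing 1-jn rule on J2)
bond 4 |R1  (J3 needs exactly one f-in)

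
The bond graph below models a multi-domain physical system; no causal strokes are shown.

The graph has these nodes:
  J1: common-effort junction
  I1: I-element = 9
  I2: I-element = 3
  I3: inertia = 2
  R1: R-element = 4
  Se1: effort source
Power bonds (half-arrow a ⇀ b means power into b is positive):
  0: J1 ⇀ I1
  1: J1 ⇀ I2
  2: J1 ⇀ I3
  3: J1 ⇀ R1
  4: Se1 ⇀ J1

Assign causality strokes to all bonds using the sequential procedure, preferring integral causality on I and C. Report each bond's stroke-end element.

bond 4 |J1  (source Se1 imposes e)
bond 0 |I1  (common-e at J1 fixed by 4)
bond 1 |I2  (common-e at J1 fixed by 4)
bond 2 |I3  (common-e at J1 fixed by 4)
bond 3 |R1  (common-e at J1 fixed by 4)

bond 0 stroke at I1
bond 1 stroke at I2
bond 2 stroke at I3
bond 3 stroke at R1
bond 4 stroke at J1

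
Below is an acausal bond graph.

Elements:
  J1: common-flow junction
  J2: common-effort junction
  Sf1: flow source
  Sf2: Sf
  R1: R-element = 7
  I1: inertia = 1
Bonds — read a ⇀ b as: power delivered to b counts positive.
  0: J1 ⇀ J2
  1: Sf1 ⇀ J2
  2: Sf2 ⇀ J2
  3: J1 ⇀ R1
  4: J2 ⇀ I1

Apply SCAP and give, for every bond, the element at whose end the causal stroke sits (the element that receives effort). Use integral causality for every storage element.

b0 |J2
b1 |Sf1
b2 |Sf2
b3 |J1
b4 |I1

#1 stroke at Sf1  (Sf1: flow source, stroke at near end)
#2 stroke at Sf2  (Sf2: flow source, stroke at near end)
#4 stroke at I1  (I1: I, integral causality)
#0 stroke at J2  (J2: last free bond brings effort in)
#3 stroke at J1  (J1 flow already set via bond 0)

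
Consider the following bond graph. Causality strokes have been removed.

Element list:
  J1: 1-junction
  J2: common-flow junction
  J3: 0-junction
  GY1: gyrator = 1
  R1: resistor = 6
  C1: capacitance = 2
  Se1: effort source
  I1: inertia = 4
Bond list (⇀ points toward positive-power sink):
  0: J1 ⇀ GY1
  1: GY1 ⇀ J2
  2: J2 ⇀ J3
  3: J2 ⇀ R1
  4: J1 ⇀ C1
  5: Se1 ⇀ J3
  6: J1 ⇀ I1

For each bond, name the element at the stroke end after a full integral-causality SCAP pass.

#0 →J1
#1 →J2
#2 →J2
#3 →R1
#4 →J1
#5 →J3
#6 →I1

β5 |J3  (Se1: effort source, stroke at far end)
β2 |J2  (0-jn J3 has e-setter on 5)
β4 |J1  (C1: C, integral causality)
β6 |I1  (prefer integral on I1)
β0 |J1  (J1: bond 6 brought flow, rest push out)
β1 |J2  (GY GY1: same side as bond 0)
β3 |R1  (J2 needs exactly one f-in)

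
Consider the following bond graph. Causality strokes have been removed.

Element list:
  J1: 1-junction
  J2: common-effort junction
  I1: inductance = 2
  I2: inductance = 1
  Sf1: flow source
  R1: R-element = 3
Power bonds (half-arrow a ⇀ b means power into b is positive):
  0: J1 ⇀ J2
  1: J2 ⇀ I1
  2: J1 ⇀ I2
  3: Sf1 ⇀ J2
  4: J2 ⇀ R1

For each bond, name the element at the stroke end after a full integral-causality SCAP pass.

β3 stroke at Sf1  (source Sf1 imposes f)
β1 stroke at I1  (I1: I, integral causality)
β2 stroke at I2  (I2 outputs flow p/I2)
β0 stroke at J1  (common-f at J1 fixed by 2)
β4 stroke at J2  (only one effort-in slot at J2)

bond 0 |J1
bond 1 |I1
bond 2 |I2
bond 3 |Sf1
bond 4 |J2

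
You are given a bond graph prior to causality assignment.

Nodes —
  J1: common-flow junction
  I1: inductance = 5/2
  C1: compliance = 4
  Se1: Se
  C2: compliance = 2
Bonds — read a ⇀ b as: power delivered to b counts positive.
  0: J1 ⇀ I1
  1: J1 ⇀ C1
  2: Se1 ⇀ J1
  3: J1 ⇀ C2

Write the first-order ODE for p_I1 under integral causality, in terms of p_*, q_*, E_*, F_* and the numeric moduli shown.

dp_I1/dt = E_Se1 - q_C1/4 - q_C2/2

bond 2 |J1  (source Se1 imposes e)
bond 0 |I1  (prefer integral on I1)
bond 1 |J1  (J1 flow already set via bond 0)
bond 3 |J1  (1-jn J1 has f-setter on 0)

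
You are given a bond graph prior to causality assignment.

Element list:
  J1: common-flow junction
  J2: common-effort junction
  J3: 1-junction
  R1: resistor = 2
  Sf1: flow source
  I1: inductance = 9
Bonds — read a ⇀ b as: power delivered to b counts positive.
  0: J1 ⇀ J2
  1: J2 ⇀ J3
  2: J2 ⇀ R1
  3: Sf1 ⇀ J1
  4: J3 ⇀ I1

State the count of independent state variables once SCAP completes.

1  (I1 all integral)

β3 →Sf1  (source Sf1 imposes f)
β0 →J1  (common-f at J1 fixed by 3)
β4 →I1  (I1: I, integral causality)
β1 →J3  (J3 flow already set via bond 4)
β2 →J2  (only one effort-in slot at J2)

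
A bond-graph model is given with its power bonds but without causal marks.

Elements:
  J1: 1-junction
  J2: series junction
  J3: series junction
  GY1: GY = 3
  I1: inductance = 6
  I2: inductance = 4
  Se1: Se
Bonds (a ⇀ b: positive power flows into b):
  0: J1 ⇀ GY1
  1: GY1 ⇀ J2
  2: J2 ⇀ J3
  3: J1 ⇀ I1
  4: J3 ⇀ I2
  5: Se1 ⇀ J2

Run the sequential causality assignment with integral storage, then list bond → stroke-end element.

β5 →J2  (Se1: effort source, stroke at far end)
β3 →I1  (I1 outputs flow p/I1)
β0 →J1  (common-f at J1 fixed by 3)
β1 →J2  (GY GY1: same side as bond 0)
β2 →J3  (J2: last free bond brings flow in)
β4 →I2  (J3: last free bond brings flow in)

β0 stroke at J1
β1 stroke at J2
β2 stroke at J3
β3 stroke at I1
β4 stroke at I2
β5 stroke at J2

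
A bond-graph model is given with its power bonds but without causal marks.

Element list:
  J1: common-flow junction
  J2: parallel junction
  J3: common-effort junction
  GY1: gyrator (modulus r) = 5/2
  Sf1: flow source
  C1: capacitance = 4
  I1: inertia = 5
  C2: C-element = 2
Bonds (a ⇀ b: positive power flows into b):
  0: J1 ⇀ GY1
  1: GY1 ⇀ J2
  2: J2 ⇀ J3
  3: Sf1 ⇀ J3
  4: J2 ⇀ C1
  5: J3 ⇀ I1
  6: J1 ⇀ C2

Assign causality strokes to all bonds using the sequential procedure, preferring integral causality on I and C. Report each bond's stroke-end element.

β0 →GY1
β1 →GY1
β2 →J3
β3 →Sf1
β4 →J2
β5 →I1
β6 →J1

b3 |Sf1  (Sf1: flow source, stroke at near end)
b4 |J2  (C1 integral (e out))
b1 |GY1  (J2 effort already set via bond 4)
b2 |J3  (J2: bond 4 brought effort, rest push out)
b5 |I1  (common-e at J3 fixed by 2)
b0 |GY1  (GY GY1: same side as bond 1)
b6 |J1  (common-f at J1 fixed by 0)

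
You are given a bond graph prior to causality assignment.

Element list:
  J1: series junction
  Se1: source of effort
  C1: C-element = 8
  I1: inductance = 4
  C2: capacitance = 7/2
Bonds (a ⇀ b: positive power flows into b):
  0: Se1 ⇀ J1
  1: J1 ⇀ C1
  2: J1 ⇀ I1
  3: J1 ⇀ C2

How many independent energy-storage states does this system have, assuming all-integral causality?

β0 |J1  (Se1 (Se) sets effort on bond)
β1 |J1  (C1 integral (e out))
β2 |I1  (I1 integral (f out))
β3 |J1  (1-jn J1 has f-setter on 2)

3  (C1, C2, I1 all integral)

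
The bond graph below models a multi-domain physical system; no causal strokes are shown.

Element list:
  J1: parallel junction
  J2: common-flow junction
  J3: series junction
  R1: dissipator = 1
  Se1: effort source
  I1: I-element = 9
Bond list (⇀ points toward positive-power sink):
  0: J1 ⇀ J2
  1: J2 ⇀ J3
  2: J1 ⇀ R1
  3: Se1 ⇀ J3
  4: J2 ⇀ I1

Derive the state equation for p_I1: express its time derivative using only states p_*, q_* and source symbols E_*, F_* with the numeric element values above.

#3 stroke at J3  (source Se1 imposes e)
#1 stroke at J2  (closing 1-jn rule on J3)
#4 stroke at I1  (I1 outputs flow p/I1)
#0 stroke at J2  (common-f at J2 fixed by 4)
#2 stroke at J1  (J1 needs exactly one e-in)

dp_I1/dt = E_Se1 - p_I1/9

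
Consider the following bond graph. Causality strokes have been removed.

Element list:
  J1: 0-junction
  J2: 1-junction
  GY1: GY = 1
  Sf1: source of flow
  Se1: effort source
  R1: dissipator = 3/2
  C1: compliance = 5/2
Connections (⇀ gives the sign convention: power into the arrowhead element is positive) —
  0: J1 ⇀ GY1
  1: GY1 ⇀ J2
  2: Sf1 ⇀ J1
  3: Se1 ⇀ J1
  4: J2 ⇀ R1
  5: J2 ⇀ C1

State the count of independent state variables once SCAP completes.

β2 →Sf1  (Sf1 (Sf) sets flow on bond)
β3 →J1  (Se1 fixes effort; stroke away)
β0 →GY1  (J1 effort already set via bond 3)
β1 →GY1  (GY1: gyrator matches bond 0)
β4 →J2  (J2 flow already set via bond 1)
β5 →J2  (J2: bond 1 brought flow, rest push out)

1  (C1 all integral)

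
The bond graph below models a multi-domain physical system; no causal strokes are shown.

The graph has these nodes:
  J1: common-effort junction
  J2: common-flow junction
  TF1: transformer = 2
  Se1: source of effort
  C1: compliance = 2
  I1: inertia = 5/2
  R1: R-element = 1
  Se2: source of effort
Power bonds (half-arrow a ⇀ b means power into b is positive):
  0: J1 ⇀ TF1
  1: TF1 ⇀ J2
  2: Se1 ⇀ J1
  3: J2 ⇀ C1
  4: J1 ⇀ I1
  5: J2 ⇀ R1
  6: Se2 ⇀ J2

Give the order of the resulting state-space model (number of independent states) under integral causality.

#2 stroke at J1  (Se1: effort source, stroke at far end)
#6 stroke at J2  (Se2: effort source, stroke at far end)
#0 stroke at TF1  (J1 effort already set via bond 2)
#4 stroke at I1  (0-jn J1 has e-setter on 2)
#1 stroke at J2  (TF1: transformer flips bond 0)
#3 stroke at J2  (prefer integral on C1)
#5 stroke at R1  (J2 needs exactly one f-in)

2  (C1, I1 all integral)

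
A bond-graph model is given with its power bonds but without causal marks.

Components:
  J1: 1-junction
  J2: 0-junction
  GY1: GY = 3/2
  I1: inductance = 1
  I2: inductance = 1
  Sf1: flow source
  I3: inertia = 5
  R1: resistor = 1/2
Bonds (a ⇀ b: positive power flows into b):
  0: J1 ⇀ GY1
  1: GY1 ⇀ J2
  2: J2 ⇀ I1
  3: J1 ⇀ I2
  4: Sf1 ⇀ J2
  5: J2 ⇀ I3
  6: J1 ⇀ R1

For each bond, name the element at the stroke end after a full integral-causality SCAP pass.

β0 stroke at J1
β1 stroke at J2
β2 stroke at I1
β3 stroke at I2
β4 stroke at Sf1
β5 stroke at I3
β6 stroke at J1

bond 4 →Sf1  (Sf1 (Sf) sets flow on bond)
bond 2 →I1  (I1 integral (f out))
bond 3 →I2  (prefer integral on I2)
bond 0 →J1  (J1 flow already set via bond 3)
bond 6 →J1  (1-jn J1 has f-setter on 3)
bond 1 →J2  (GY1: gyrator matches bond 0)
bond 5 →I3  (0-jn J2 has e-setter on 1)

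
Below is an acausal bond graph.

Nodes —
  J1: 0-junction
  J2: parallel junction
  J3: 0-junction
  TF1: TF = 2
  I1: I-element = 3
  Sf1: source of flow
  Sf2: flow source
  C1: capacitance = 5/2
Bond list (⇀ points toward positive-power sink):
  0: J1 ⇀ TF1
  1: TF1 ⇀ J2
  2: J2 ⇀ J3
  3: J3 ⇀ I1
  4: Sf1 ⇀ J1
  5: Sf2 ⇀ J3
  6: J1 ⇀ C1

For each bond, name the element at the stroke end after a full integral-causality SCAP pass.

bond 4 →Sf1  (Sf1 fixes flow; stroke at Sf1)
bond 5 →Sf2  (source Sf2 imposes f)
bond 3 →I1  (I1 outputs flow p/I1)
bond 2 →J3  (J3: last free bond brings effort in)
bond 1 →J2  (only one effort-in slot at J2)
bond 0 →TF1  (TF1 one-in-one-out from 1)
bond 6 →J1  (only one effort-in slot at J1)

#0 stroke→TF1
#1 stroke→J2
#2 stroke→J3
#3 stroke→I1
#4 stroke→Sf1
#5 stroke→Sf2
#6 stroke→J1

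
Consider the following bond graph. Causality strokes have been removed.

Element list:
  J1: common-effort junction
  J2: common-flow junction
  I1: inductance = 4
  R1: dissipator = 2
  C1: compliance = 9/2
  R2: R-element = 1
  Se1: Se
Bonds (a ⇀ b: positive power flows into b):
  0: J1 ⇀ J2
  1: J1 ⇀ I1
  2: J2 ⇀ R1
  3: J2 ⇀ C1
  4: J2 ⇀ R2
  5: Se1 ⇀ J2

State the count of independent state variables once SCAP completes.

β5 stroke→J2  (Se1 (Se) sets effort on bond)
β1 stroke→I1  (I1: I, integral causality)
β0 stroke→J1  (closing 0-jn rule on J1)
β2 stroke→J2  (J2: bond 0 brought flow, rest push out)
β3 stroke→J2  (common-f at J2 fixed by 0)
β4 stroke→J2  (common-f at J2 fixed by 0)

2  (C1, I1 all integral)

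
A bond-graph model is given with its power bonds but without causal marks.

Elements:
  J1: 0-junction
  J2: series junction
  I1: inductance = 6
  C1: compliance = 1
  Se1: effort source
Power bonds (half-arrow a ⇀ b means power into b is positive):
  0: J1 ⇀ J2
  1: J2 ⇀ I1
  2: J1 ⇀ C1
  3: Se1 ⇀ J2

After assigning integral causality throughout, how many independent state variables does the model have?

#3 →J2  (Se1: effort source, stroke at far end)
#1 →I1  (I1 outputs flow p/I1)
#0 →J2  (common-f at J2 fixed by 1)
#2 →J1  (closing 0-jn rule on J1)

2  (C1, I1 all integral)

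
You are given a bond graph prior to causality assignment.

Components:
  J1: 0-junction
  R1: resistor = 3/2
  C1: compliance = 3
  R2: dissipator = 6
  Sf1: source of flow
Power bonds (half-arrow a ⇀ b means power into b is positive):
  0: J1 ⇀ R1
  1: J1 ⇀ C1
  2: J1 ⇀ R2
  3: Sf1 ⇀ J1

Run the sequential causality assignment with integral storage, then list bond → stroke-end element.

bond 3 →Sf1  (Sf1 fixes flow; stroke at Sf1)
bond 1 →J1  (prefer integral on C1)
bond 0 →R1  (common-e at J1 fixed by 1)
bond 2 →R2  (0-jn J1 has e-setter on 1)

b0 |R1
b1 |J1
b2 |R2
b3 |Sf1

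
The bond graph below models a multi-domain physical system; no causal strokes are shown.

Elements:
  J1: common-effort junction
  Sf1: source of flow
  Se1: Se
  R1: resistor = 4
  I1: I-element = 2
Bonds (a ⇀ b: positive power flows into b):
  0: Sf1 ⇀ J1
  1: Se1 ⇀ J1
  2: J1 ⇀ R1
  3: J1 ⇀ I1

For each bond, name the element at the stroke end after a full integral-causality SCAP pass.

#0 |Sf1  (Sf1: flow source, stroke at near end)
#1 |J1  (Se1: effort source, stroke at far end)
#2 |R1  (J1: bond 1 brought effort, rest push out)
#3 |I1  (J1: bond 1 brought effort, rest push out)

bond 0 |Sf1
bond 1 |J1
bond 2 |R1
bond 3 |I1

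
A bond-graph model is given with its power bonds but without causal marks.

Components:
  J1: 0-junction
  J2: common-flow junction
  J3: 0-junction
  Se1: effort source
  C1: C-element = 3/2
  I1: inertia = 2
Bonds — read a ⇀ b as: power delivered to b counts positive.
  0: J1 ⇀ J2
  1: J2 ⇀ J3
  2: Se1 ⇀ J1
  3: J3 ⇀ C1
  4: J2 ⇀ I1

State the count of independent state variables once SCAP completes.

β2 stroke at J1  (Se1 fixes effort; stroke away)
β0 stroke at J2  (0-jn J1 has e-setter on 2)
β3 stroke at J3  (C1: C, integral causality)
β1 stroke at J2  (J3: bond 3 brought effort, rest push out)
β4 stroke at I1  (only one flow-in slot at J2)

2  (C1, I1 all integral)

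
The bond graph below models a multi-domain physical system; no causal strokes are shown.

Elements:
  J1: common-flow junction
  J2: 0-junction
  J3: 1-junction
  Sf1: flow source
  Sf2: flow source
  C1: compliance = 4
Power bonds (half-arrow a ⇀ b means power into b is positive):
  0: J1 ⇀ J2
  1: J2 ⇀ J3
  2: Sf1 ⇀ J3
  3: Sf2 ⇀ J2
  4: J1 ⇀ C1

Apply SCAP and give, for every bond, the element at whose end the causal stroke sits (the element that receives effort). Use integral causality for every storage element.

bond 0 →J2
bond 1 →J3
bond 2 →Sf1
bond 3 →Sf2
bond 4 →J1

bond 2 |Sf1  (Sf1 fixes flow; stroke at Sf1)
bond 3 |Sf2  (Sf2: flow source, stroke at near end)
bond 1 |J3  (J3 flow already set via bond 2)
bond 0 |J2  (J2: last free bond brings effort in)
bond 4 |J1  (J1: bond 0 brought flow, rest push out)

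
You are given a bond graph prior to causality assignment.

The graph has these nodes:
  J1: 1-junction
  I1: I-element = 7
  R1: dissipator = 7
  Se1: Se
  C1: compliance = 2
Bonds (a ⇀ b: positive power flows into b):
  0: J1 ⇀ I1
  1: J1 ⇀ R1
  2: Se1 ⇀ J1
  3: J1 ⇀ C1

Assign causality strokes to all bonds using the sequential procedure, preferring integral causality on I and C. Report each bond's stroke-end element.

β0 stroke at I1
β1 stroke at J1
β2 stroke at J1
β3 stroke at J1

β2 →J1  (source Se1 imposes e)
β0 →I1  (I1 integral (f out))
β1 →J1  (common-f at J1 fixed by 0)
β3 →J1  (1-jn J1 has f-setter on 0)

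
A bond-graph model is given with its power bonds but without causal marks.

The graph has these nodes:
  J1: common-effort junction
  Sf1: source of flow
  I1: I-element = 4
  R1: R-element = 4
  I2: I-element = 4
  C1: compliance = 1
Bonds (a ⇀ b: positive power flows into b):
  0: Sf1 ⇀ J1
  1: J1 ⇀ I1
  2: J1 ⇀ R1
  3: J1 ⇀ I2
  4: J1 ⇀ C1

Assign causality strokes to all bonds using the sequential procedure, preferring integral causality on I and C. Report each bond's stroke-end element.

b0 stroke at Sf1
b1 stroke at I1
b2 stroke at R1
b3 stroke at I2
b4 stroke at J1

β0 →Sf1  (Sf1: flow source, stroke at near end)
β1 →I1  (I1 outputs flow p/I1)
β3 →I2  (I2 integral (f out))
β4 →J1  (C1: C, integral causality)
β2 →R1  (0-jn J1 has e-setter on 4)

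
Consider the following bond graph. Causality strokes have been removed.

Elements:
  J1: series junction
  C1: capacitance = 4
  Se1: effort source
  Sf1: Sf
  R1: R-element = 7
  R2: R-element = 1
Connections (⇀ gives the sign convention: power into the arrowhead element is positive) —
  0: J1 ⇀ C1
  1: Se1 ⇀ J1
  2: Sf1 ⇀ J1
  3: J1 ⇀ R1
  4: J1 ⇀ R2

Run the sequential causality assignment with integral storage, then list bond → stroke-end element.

β1 stroke at J1  (source Se1 imposes e)
β2 stroke at Sf1  (source Sf1 imposes f)
β0 stroke at J1  (1-jn J1 has f-setter on 2)
β3 stroke at J1  (common-f at J1 fixed by 2)
β4 stroke at J1  (J1: bond 2 brought flow, rest push out)

β0 →J1
β1 →J1
β2 →Sf1
β3 →J1
β4 →J1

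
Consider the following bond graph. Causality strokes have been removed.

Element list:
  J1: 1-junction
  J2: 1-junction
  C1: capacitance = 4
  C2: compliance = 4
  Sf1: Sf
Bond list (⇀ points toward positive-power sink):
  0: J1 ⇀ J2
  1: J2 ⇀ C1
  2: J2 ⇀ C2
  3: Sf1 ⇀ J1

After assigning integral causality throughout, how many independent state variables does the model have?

2  (C1, C2 all integral)

#3 stroke at Sf1  (Sf1 (Sf) sets flow on bond)
#0 stroke at J1  (1-jn J1 has f-setter on 3)
#1 stroke at J2  (common-f at J2 fixed by 0)
#2 stroke at J2  (common-f at J2 fixed by 0)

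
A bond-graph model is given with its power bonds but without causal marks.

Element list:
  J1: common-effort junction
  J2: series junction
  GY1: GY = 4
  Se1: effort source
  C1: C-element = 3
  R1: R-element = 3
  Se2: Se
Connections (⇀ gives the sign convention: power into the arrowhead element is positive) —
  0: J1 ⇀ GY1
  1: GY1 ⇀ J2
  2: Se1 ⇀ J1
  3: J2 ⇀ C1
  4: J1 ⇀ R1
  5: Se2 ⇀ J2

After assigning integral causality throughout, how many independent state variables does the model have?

b2 →J1  (Se1: effort source, stroke at far end)
b5 →J2  (Se2: effort source, stroke at far end)
b0 →GY1  (J1: bond 2 brought effort, rest push out)
b4 →R1  (J1 effort already set via bond 2)
b1 →GY1  (GY1 both-in/both-out from 0)
b3 →J2  (J2 flow already set via bond 1)

1  (C1 all integral)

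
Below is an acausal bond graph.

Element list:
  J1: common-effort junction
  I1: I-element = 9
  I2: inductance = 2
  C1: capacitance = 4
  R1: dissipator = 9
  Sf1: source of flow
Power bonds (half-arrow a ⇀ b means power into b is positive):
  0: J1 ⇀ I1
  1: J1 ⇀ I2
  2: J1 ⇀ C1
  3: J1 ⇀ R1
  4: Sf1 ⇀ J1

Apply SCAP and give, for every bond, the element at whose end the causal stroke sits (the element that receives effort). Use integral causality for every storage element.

bond 0 stroke at I1
bond 1 stroke at I2
bond 2 stroke at J1
bond 3 stroke at R1
bond 4 stroke at Sf1

#4 stroke at Sf1  (Sf1 fixes flow; stroke at Sf1)
#0 stroke at I1  (I1: I, integral causality)
#1 stroke at I2  (I2: I, integral causality)
#2 stroke at J1  (C1 integral (e out))
#3 stroke at R1  (J1: bond 2 brought effort, rest push out)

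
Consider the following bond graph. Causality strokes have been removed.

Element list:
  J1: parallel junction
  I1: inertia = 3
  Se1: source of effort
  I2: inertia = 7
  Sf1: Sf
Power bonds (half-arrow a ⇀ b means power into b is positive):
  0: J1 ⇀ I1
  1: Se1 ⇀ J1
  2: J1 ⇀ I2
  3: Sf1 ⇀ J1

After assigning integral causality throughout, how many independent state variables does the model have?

2  (I1, I2 all integral)

#1 |J1  (source Se1 imposes e)
#3 |Sf1  (Sf1 (Sf) sets flow on bond)
#0 |I1  (0-jn J1 has e-setter on 1)
#2 |I2  (J1 effort already set via bond 1)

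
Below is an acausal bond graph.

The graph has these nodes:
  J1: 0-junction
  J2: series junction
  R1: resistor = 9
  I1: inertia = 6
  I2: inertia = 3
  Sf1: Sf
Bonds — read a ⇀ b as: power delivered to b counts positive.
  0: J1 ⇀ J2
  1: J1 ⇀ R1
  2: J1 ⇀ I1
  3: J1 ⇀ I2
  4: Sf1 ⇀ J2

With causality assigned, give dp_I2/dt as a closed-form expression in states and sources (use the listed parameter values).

bond 4 stroke→Sf1  (source Sf1 imposes f)
bond 0 stroke→J2  (common-f at J2 fixed by 4)
bond 2 stroke→I1  (I1 integral (f out))
bond 3 stroke→I2  (I2 integral (f out))
bond 1 stroke→J1  (J1 needs exactly one e-in)

dp_I2/dt = -9*F_Sf1 - 3*p_I1/2 - 3*p_I2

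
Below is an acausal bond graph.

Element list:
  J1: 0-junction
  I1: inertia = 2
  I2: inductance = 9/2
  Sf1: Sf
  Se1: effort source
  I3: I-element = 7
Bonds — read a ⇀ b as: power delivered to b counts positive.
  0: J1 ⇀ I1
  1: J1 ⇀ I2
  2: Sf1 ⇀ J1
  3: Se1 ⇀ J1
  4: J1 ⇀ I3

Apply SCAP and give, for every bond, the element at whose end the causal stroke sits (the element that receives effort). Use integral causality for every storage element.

#0 |I1
#1 |I2
#2 |Sf1
#3 |J1
#4 |I3

bond 2 stroke at Sf1  (Sf1 fixes flow; stroke at Sf1)
bond 3 stroke at J1  (source Se1 imposes e)
bond 0 stroke at I1  (0-jn J1 has e-setter on 3)
bond 1 stroke at I2  (J1 effort already set via bond 3)
bond 4 stroke at I3  (J1 effort already set via bond 3)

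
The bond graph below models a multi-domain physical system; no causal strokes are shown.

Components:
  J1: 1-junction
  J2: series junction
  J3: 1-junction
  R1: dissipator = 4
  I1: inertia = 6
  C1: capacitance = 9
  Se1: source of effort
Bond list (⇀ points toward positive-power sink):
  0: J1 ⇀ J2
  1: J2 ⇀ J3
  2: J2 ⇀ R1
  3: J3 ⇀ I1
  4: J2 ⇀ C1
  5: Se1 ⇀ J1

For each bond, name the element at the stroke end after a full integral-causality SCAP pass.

#0 stroke at J2
#1 stroke at J3
#2 stroke at J2
#3 stroke at I1
#4 stroke at J2
#5 stroke at J1

#5 stroke→J1  (Se1 (Se) sets effort on bond)
#0 stroke→J2  (J1: last free bond brings flow in)
#3 stroke→I1  (I1 integral (f out))
#1 stroke→J3  (J3 flow already set via bond 3)
#2 stroke→J2  (J2: bond 1 brought flow, rest push out)
#4 stroke→J2  (J2: bond 1 brought flow, rest push out)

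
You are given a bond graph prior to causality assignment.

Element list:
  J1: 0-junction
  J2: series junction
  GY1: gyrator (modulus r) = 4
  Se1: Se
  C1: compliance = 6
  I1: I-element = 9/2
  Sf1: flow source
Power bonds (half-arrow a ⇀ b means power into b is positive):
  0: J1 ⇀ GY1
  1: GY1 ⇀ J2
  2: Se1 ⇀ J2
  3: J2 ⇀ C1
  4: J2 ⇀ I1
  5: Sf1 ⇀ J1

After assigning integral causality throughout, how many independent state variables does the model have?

2  (C1, I1 all integral)

β2 stroke→J2  (Se1 (Se) sets effort on bond)
β5 stroke→Sf1  (Sf1 (Sf) sets flow on bond)
β0 stroke→J1  (only one effort-in slot at J1)
β1 stroke→J2  (GY1 both-in/both-out from 0)
β3 stroke→J2  (prefer integral on C1)
β4 stroke→I1  (J2 needs exactly one f-in)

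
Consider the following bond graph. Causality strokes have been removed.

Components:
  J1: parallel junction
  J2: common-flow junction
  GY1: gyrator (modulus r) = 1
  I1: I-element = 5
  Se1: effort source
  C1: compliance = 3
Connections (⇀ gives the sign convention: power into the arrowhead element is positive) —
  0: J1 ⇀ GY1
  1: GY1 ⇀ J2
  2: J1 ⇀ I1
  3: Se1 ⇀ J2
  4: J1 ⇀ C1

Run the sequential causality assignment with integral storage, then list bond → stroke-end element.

b3 →J2  (Se1: effort source, stroke at far end)
b1 →GY1  (J2 needs exactly one f-in)
b0 →GY1  (GY GY1: same side as bond 1)
b2 →I1  (I1 integral (f out))
b4 →J1  (J1 needs exactly one e-in)

β0 stroke→GY1
β1 stroke→GY1
β2 stroke→I1
β3 stroke→J2
β4 stroke→J1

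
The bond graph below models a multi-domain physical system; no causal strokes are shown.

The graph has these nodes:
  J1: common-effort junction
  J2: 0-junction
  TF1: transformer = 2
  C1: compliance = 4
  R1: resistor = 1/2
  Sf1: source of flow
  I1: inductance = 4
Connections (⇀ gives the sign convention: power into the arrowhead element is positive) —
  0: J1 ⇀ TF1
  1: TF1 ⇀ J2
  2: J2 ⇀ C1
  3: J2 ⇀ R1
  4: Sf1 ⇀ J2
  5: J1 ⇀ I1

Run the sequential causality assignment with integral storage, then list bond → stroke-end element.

#0 stroke→J1
#1 stroke→TF1
#2 stroke→J2
#3 stroke→R1
#4 stroke→Sf1
#5 stroke→I1

#4 →Sf1  (Sf1 fixes flow; stroke at Sf1)
#2 →J2  (C1 outputs effort q/C1)
#1 →TF1  (common-e at J2 fixed by 2)
#3 →R1  (0-jn J2 has e-setter on 2)
#0 →J1  (TF1: transformer flips bond 1)
#5 →I1  (common-e at J1 fixed by 0)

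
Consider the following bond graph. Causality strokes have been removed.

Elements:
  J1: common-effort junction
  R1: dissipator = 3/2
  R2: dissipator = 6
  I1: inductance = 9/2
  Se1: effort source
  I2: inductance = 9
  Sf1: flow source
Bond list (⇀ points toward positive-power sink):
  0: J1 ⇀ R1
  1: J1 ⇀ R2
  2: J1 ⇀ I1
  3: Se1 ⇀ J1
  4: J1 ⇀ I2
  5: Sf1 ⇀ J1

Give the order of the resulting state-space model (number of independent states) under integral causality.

bond 3 |J1  (source Se1 imposes e)
bond 5 |Sf1  (Sf1 (Sf) sets flow on bond)
bond 0 |R1  (J1 effort already set via bond 3)
bond 1 |R2  (J1 effort already set via bond 3)
bond 2 |I1  (J1: bond 3 brought effort, rest push out)
bond 4 |I2  (J1: bond 3 brought effort, rest push out)

2  (I1, I2 all integral)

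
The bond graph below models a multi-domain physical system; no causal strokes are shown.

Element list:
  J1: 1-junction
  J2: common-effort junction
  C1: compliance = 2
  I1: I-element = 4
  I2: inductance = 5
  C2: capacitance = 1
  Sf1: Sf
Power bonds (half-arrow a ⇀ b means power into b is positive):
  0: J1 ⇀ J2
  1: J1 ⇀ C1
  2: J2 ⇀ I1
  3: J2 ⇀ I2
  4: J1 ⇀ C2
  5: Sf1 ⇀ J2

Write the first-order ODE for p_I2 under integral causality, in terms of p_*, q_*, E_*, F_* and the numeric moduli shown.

dp_I2/dt = -q_C1/2 - q_C2

β5 →Sf1  (Sf1: flow source, stroke at near end)
β1 →J1  (prefer integral on C1)
β2 →I1  (I1 outputs flow p/I1)
β3 →I2  (prefer integral on I2)
β0 →J2  (closing 0-jn rule on J2)
β4 →J1  (1-jn J1 has f-setter on 0)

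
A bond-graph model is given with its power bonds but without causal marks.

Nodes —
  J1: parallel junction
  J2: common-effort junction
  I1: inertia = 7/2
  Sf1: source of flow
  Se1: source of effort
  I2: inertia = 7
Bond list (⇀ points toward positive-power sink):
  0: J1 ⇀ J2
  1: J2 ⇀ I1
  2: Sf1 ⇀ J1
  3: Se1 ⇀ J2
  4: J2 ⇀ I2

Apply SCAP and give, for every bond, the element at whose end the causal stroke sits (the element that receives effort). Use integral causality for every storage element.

b2 stroke→Sf1  (Sf1: flow source, stroke at near end)
b3 stroke→J2  (Se1 fixes effort; stroke away)
b0 stroke→J1  (J1 needs exactly one e-in)
b1 stroke→I1  (J2 effort already set via bond 3)
b4 stroke→I2  (J2: bond 3 brought effort, rest push out)

#0 →J1
#1 →I1
#2 →Sf1
#3 →J2
#4 →I2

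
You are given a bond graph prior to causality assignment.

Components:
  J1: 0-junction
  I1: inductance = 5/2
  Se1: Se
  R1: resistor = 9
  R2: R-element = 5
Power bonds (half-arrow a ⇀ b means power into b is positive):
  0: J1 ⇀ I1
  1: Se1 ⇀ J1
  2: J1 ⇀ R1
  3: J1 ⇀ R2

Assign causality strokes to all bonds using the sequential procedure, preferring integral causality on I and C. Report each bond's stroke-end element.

bond 0 →I1
bond 1 →J1
bond 2 →R1
bond 3 →R2

β1 stroke→J1  (Se1 (Se) sets effort on bond)
β0 stroke→I1  (common-e at J1 fixed by 1)
β2 stroke→R1  (0-jn J1 has e-setter on 1)
β3 stroke→R2  (J1 effort already set via bond 1)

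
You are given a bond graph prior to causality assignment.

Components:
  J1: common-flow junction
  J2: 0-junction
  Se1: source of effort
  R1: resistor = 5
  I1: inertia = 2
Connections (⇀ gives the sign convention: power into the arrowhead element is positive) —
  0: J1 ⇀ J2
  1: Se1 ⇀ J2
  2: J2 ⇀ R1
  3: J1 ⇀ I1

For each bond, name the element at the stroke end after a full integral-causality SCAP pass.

#1 stroke at J2  (Se1 fixes effort; stroke away)
#0 stroke at J1  (0-jn J2 has e-setter on 1)
#2 stroke at R1  (common-e at J2 fixed by 1)
#3 stroke at I1  (only one flow-in slot at J1)

β0 stroke at J1
β1 stroke at J2
β2 stroke at R1
β3 stroke at I1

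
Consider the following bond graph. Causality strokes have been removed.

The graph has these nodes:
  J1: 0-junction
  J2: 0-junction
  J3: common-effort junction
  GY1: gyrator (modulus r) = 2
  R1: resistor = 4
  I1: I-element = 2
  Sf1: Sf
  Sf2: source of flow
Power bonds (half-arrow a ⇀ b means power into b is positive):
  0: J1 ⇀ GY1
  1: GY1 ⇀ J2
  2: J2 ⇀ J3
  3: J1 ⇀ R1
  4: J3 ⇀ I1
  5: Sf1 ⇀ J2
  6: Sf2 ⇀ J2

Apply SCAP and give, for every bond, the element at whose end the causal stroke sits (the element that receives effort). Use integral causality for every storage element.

β0 stroke at J1
β1 stroke at J2
β2 stroke at J3
β3 stroke at R1
β4 stroke at I1
β5 stroke at Sf1
β6 stroke at Sf2

#5 →Sf1  (source Sf1 imposes f)
#6 →Sf2  (Sf2: flow source, stroke at near end)
#4 →I1  (prefer integral on I1)
#2 →J3  (J3: last free bond brings effort in)
#1 →J2  (J2 needs exactly one e-in)
#0 →J1  (through GY1, causality inverts; strokes same side of GY1)
#3 →R1  (J1 effort already set via bond 0)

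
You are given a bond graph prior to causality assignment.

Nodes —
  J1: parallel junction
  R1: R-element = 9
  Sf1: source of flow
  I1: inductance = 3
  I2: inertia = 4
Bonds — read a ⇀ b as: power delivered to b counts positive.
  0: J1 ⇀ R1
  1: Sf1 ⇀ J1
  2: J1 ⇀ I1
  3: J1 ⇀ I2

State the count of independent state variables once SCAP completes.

β1 →Sf1  (source Sf1 imposes f)
β2 →I1  (prefer integral on I1)
β3 →I2  (prefer integral on I2)
β0 →J1  (J1: last free bond brings effort in)

2  (I1, I2 all integral)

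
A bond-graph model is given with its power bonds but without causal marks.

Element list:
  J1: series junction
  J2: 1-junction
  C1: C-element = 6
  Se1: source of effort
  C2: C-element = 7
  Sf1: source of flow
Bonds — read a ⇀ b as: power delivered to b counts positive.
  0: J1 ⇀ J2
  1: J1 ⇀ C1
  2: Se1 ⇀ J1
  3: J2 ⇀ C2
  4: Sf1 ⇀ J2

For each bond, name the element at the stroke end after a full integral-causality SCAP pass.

#2 stroke→J1  (Se1: effort source, stroke at far end)
#4 stroke→Sf1  (Sf1: flow source, stroke at near end)
#0 stroke→J2  (J2: bond 4 brought flow, rest push out)
#3 stroke→J2  (common-f at J2 fixed by 4)
#1 stroke→J1  (common-f at J1 fixed by 0)

#0 stroke→J2
#1 stroke→J1
#2 stroke→J1
#3 stroke→J2
#4 stroke→Sf1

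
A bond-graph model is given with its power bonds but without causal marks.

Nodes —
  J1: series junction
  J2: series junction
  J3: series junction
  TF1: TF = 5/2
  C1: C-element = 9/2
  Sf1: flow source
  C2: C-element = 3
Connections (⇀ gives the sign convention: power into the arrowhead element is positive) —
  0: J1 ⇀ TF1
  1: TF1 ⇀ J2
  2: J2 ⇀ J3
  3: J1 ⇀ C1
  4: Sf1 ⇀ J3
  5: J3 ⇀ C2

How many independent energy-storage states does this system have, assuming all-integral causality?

2  (C1, C2 all integral)

bond 4 →Sf1  (Sf1 fixes flow; stroke at Sf1)
bond 2 →J3  (common-f at J3 fixed by 4)
bond 5 →J3  (J3: bond 4 brought flow, rest push out)
bond 1 →J2  (J2 flow already set via bond 2)
bond 0 →TF1  (TF1 one-in-one-out from 1)
bond 3 →J1  (J1 flow already set via bond 0)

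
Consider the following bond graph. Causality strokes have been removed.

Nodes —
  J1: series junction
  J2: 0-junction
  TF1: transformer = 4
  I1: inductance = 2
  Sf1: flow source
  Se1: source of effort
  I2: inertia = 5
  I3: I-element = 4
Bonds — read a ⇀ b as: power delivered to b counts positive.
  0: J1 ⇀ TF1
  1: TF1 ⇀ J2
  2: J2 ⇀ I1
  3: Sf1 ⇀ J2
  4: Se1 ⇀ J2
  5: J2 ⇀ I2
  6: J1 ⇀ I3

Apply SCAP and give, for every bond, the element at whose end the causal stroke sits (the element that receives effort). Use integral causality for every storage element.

bond 3 stroke→Sf1  (Sf1 (Sf) sets flow on bond)
bond 4 stroke→J2  (source Se1 imposes e)
bond 1 stroke→TF1  (common-e at J2 fixed by 4)
bond 2 stroke→I1  (0-jn J2 has e-setter on 4)
bond 5 stroke→I2  (J2: bond 4 brought effort, rest push out)
bond 0 stroke→J1  (TF TF1: opposite of bond 1)
bond 6 stroke→I3  (J1: last free bond brings flow in)

b0 |J1
b1 |TF1
b2 |I1
b3 |Sf1
b4 |J2
b5 |I2
b6 |I3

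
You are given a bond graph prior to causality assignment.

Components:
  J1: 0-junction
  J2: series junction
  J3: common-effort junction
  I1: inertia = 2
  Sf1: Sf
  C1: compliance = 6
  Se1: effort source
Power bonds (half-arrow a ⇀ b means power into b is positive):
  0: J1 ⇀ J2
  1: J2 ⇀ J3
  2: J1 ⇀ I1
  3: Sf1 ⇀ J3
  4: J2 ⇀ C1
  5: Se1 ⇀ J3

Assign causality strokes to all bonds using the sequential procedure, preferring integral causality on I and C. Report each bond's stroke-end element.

#3 |Sf1  (Sf1: flow source, stroke at near end)
#5 |J3  (Se1: effort source, stroke at far end)
#1 |J2  (J3: bond 5 brought effort, rest push out)
#2 |I1  (I1: I, integral causality)
#0 |J1  (J1: last free bond brings effort in)
#4 |J2  (1-jn J2 has f-setter on 0)

β0 →J1
β1 →J2
β2 →I1
β3 →Sf1
β4 →J2
β5 →J3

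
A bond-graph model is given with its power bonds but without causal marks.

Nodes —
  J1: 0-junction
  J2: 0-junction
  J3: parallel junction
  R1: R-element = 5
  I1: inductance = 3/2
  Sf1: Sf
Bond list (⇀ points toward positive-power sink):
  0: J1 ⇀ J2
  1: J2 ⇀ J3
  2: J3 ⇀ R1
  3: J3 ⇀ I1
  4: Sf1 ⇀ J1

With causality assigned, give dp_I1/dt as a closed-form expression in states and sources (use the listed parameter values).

b4 stroke at Sf1  (Sf1: flow source, stroke at near end)
b0 stroke at J1  (only one effort-in slot at J1)
b1 stroke at J2  (only one effort-in slot at J2)
b3 stroke at I1  (I1: I, integral causality)
b2 stroke at J3  (only one effort-in slot at J3)

dp_I1/dt = 5*F_Sf1 - 10*p_I1/3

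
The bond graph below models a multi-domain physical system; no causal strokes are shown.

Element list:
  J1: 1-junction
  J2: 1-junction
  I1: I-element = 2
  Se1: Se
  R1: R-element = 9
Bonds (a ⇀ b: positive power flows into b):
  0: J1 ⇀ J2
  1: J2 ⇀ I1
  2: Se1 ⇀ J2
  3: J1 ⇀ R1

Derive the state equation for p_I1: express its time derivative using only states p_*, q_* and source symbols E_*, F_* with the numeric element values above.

dp_I1/dt = E_Se1 - 9*p_I1/2

b2 |J2  (Se1: effort source, stroke at far end)
b1 |I1  (I1 integral (f out))
b0 |J2  (J2 flow already set via bond 1)
b3 |J1  (J1 flow already set via bond 0)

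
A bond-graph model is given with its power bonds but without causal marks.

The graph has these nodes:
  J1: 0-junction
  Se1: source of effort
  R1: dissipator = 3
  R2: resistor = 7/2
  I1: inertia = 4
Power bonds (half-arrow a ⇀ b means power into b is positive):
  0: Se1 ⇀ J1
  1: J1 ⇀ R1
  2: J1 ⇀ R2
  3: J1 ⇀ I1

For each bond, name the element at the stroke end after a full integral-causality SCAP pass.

b0 |J1
b1 |R1
b2 |R2
b3 |I1

#0 |J1  (Se1 fixes effort; stroke away)
#1 |R1  (J1 effort already set via bond 0)
#2 |R2  (0-jn J1 has e-setter on 0)
#3 |I1  (0-jn J1 has e-setter on 0)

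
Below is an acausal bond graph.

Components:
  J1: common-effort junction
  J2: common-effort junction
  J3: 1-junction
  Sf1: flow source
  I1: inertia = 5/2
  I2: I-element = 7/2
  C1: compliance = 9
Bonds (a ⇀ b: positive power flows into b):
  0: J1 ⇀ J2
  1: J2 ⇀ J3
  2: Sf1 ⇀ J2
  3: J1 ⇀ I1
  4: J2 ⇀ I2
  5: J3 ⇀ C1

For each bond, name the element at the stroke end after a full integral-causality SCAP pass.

b2 →Sf1  (source Sf1 imposes f)
b3 →I1  (I1 integral (f out))
b0 →J1  (J1 needs exactly one e-in)
b4 →I2  (I2 outputs flow p/I2)
b1 →J2  (J2 needs exactly one e-in)
b5 →J3  (1-jn J3 has f-setter on 1)

#0 stroke at J1
#1 stroke at J2
#2 stroke at Sf1
#3 stroke at I1
#4 stroke at I2
#5 stroke at J3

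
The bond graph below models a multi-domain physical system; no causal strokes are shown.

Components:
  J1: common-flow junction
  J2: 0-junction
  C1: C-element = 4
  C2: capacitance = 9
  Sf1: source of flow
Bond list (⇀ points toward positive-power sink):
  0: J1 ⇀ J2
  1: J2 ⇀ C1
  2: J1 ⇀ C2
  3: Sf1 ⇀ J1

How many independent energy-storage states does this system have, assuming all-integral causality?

2  (C1, C2 all integral)

#3 stroke at Sf1  (source Sf1 imposes f)
#0 stroke at J1  (J1: bond 3 brought flow, rest push out)
#2 stroke at J1  (1-jn J1 has f-setter on 3)
#1 stroke at J2  (J2 needs exactly one e-in)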